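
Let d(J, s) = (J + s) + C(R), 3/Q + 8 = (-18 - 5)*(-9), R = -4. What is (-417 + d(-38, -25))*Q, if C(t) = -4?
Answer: -1452/199 ≈ -7.2965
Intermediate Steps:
Q = 3/199 (Q = 3/(-8 + (-18 - 5)*(-9)) = 3/(-8 - 23*(-9)) = 3/(-8 + 207) = 3/199 ≈ 0.015075)
d(J, s) = -4 + J + s (d(J, s) = (J + s) - 4 = -4 + J + s)
(-417 + d(-38, -25))*Q = (-417 + (-4 - 38 - 25))*(3/199) = (-417 - 67)*(3/199) = -484*3/199 = -1452/199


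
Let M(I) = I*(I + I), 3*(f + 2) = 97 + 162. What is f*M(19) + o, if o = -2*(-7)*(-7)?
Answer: 182372/3 ≈ 60791.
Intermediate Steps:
f = 253/3 (f = -2 + (97 + 162)/3 = -2 + (⅓)*259 = -2 + 259/3 = 253/3 ≈ 84.333)
o = -98 (o = 14*(-7) = -98)
M(I) = 2*I² (M(I) = I*(2*I) = 2*I²)
f*M(19) + o = 253*(2*19²)/3 - 98 = 253*(2*361)/3 - 98 = (253/3)*722 - 98 = 182666/3 - 98 = 182372/3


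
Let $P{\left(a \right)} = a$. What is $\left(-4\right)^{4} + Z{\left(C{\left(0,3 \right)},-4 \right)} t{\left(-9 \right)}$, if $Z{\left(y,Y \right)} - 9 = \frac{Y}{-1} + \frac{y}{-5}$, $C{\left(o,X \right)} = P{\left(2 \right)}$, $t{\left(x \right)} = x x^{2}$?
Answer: $- \frac{44647}{5} \approx -8929.4$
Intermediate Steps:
$t{\left(x \right)} = x^{3}$
$C{\left(o,X \right)} = 2$
$Z{\left(y,Y \right)} = 9 - Y - \frac{y}{5}$ ($Z{\left(y,Y \right)} = 9 + \left(\frac{Y}{-1} + \frac{y}{-5}\right) = 9 + \left(Y \left(-1\right) + y \left(- \frac{1}{5}\right)\right) = 9 - \left(Y + \frac{y}{5}\right) = 9 - Y - \frac{y}{5}$)
$\left(-4\right)^{4} + Z{\left(C{\left(0,3 \right)},-4 \right)} t{\left(-9 \right)} = \left(-4\right)^{4} + \left(9 - -4 - \frac{2}{5}\right) \left(-9\right)^{3} = 256 + \left(9 + 4 - \frac{2}{5}\right) \left(-729\right) = 256 + \frac{63}{5} \left(-729\right) = 256 - \frac{45927}{5} = - \frac{44647}{5}$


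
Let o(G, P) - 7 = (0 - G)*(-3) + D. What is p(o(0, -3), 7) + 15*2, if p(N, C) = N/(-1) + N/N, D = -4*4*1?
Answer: 40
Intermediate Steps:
D = -16 (D = -16*1 = -16)
o(G, P) = -9 + 3*G (o(G, P) = 7 + ((0 - G)*(-3) - 16) = 7 + (-G*(-3) - 16) = 7 + (3*G - 16) = 7 + (-16 + 3*G) = -9 + 3*G)
p(N, C) = 1 - N (p(N, C) = N*(-1) + 1 = -N + 1 = 1 - N)
p(o(0, -3), 7) + 15*2 = (1 - (-9 + 3*0)) + 15*2 = (1 - (-9 + 0)) + 30 = (1 - 1*(-9)) + 30 = (1 + 9) + 30 = 10 + 30 = 40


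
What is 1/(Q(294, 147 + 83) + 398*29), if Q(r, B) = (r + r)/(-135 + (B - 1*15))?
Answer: 20/230987 ≈ 8.6585e-5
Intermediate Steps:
Q(r, B) = 2*r/(-150 + B) (Q(r, B) = (2*r)/(-135 + (B - 15)) = (2*r)/(-135 + (-15 + B)) = (2*r)/(-150 + B) = 2*r/(-150 + B))
1/(Q(294, 147 + 83) + 398*29) = 1/(2*294/(-150 + (147 + 83)) + 398*29) = 1/(2*294/(-150 + 230) + 11542) = 1/(2*294/80 + 11542) = 1/(2*294*(1/80) + 11542) = 1/(147/20 + 11542) = 1/(230987/20) = 20/230987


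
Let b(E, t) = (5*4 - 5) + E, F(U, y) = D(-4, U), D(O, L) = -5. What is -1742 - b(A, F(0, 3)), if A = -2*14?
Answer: -1729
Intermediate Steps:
F(U, y) = -5
A = -28
b(E, t) = 15 + E (b(E, t) = (20 - 5) + E = 15 + E)
-1742 - b(A, F(0, 3)) = -1742 - (15 - 28) = -1742 - 1*(-13) = -1742 + 13 = -1729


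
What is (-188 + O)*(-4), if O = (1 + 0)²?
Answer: 748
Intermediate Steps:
O = 1 (O = 1² = 1)
(-188 + O)*(-4) = (-188 + 1)*(-4) = -187*(-4) = 748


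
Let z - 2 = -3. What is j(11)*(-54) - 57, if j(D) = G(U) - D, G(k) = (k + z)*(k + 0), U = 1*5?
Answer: -543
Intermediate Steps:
z = -1 (z = 2 - 3 = -1)
U = 5
G(k) = k*(-1 + k) (G(k) = (k - 1)*(k + 0) = (-1 + k)*k = k*(-1 + k))
j(D) = 20 - D (j(D) = 5*(-1 + 5) - D = 5*4 - D = 20 - D)
j(11)*(-54) - 57 = (20 - 1*11)*(-54) - 57 = (20 - 11)*(-54) - 57 = 9*(-54) - 57 = -486 - 57 = -543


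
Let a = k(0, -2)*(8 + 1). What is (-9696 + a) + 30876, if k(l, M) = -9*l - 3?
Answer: 21153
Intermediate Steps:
k(l, M) = -3 - 9*l
a = -27 (a = (-3 - 9*0)*(8 + 1) = (-3 + 0)*9 = -3*9 = -27)
(-9696 + a) + 30876 = (-9696 - 27) + 30876 = -9723 + 30876 = 21153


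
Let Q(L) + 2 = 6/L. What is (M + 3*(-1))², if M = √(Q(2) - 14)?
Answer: (3 - I*√13)² ≈ -4.0 - 21.633*I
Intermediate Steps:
Q(L) = -2 + 6/L
M = I*√13 (M = √((-2 + 6/2) - 14) = √((-2 + 6*(½)) - 14) = √((-2 + 3) - 14) = √(1 - 14) = √(-13) = I*√13 ≈ 3.6056*I)
(M + 3*(-1))² = (I*√13 + 3*(-1))² = (I*√13 - 3)² = (-3 + I*√13)²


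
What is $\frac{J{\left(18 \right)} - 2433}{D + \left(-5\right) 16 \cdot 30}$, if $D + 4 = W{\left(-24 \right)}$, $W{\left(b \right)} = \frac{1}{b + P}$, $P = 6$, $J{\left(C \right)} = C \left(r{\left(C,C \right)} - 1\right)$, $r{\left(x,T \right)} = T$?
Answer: $\frac{38286}{43273} \approx 0.88476$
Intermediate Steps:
$J{\left(C \right)} = C \left(-1 + C\right)$ ($J{\left(C \right)} = C \left(C - 1\right) = C \left(-1 + C\right)$)
$W{\left(b \right)} = \frac{1}{6 + b}$ ($W{\left(b \right)} = \frac{1}{b + 6} = \frac{1}{6 + b}$)
$D = - \frac{73}{18}$ ($D = -4 + \frac{1}{6 - 24} = -4 + \frac{1}{-18} = -4 - \frac{1}{18} = - \frac{73}{18} \approx -4.0556$)
$\frac{J{\left(18 \right)} - 2433}{D + \left(-5\right) 16 \cdot 30} = \frac{18 \left(-1 + 18\right) - 2433}{- \frac{73}{18} + \left(-5\right) 16 \cdot 30} = \frac{18 \cdot 17 - 2433}{- \frac{73}{18} - 2400} = \frac{306 - 2433}{- \frac{73}{18} - 2400} = - \frac{2127}{- \frac{43273}{18}} = \left(-2127\right) \left(- \frac{18}{43273}\right) = \frac{38286}{43273}$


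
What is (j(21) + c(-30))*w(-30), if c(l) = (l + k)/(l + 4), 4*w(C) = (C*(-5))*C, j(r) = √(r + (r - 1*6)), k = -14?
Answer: -112500/13 ≈ -8653.8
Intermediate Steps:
j(r) = √(-6 + 2*r) (j(r) = √(r + (r - 6)) = √(r + (-6 + r)) = √(-6 + 2*r))
w(C) = -5*C²/4 (w(C) = ((C*(-5))*C)/4 = ((-5*C)*C)/4 = (-5*C²)/4 = -5*C²/4)
c(l) = (-14 + l)/(4 + l) (c(l) = (l - 14)/(l + 4) = (-14 + l)/(4 + l))
(j(21) + c(-30))*w(-30) = (√(-6 + 2*21) + (-14 - 30)/(4 - 30))*(-5/4*(-30)²) = (√(-6 + 42) - 44/(-26))*(-5/4*900) = (√36 - 1/26*(-44))*(-1125) = (6 + 22/13)*(-1125) = (100/13)*(-1125) = -112500/13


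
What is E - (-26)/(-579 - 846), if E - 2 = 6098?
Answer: 8692474/1425 ≈ 6100.0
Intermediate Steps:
E = 6100 (E = 2 + 6098 = 6100)
E - (-26)/(-579 - 846) = 6100 - (-26)/(-579 - 846) = 6100 - (-26)/(-1425) = 6100 - (-1)*(-26)/1425 = 6100 - 1*26/1425 = 6100 - 26/1425 = 8692474/1425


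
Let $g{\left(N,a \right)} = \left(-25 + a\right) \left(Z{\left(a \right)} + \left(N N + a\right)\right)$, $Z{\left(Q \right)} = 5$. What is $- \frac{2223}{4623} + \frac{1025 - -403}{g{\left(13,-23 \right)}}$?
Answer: $- \frac{630943}{930764} \approx -0.67788$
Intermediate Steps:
$g{\left(N,a \right)} = \left(-25 + a\right) \left(5 + a + N^{2}\right)$ ($g{\left(N,a \right)} = \left(-25 + a\right) \left(5 + \left(N N + a\right)\right) = \left(-25 + a\right) \left(5 + \left(N^{2} + a\right)\right) = \left(-25 + a\right) \left(5 + \left(a + N^{2}\right)\right) = \left(-25 + a\right) \left(5 + a + N^{2}\right)$)
$- \frac{2223}{4623} + \frac{1025 - -403}{g{\left(13,-23 \right)}} = - \frac{2223}{4623} + \frac{1025 - -403}{-125 + \left(-23\right)^{2} - 25 \cdot 13^{2} - -460 - 23 \cdot 13^{2}} = \left(-2223\right) \frac{1}{4623} + \frac{1025 + 403}{-125 + 529 - 4225 + 460 - 3887} = - \frac{741}{1541} + \frac{1428}{-125 + 529 - 4225 + 460 - 3887} = - \frac{741}{1541} + \frac{1428}{-7248} = - \frac{741}{1541} + 1428 \left(- \frac{1}{7248}\right) = - \frac{741}{1541} - \frac{119}{604} = - \frac{630943}{930764}$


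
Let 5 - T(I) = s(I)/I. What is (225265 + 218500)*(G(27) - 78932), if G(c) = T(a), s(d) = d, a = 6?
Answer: -35025483920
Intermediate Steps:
T(I) = 4 (T(I) = 5 - I/I = 5 - 1*1 = 5 - 1 = 4)
G(c) = 4
(225265 + 218500)*(G(27) - 78932) = (225265 + 218500)*(4 - 78932) = 443765*(-78928) = -35025483920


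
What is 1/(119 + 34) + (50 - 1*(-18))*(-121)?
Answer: -1258883/153 ≈ -8228.0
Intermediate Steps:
1/(119 + 34) + (50 - 1*(-18))*(-121) = 1/153 + (50 + 18)*(-121) = 1/153 + 68*(-121) = 1/153 - 8228 = -1258883/153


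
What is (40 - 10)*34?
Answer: 1020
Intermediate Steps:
(40 - 10)*34 = 30*34 = 1020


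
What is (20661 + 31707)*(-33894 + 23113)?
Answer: -564579408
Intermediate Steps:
(20661 + 31707)*(-33894 + 23113) = 52368*(-10781) = -564579408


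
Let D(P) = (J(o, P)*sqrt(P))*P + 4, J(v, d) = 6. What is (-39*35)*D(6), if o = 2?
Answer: -5460 - 49140*sqrt(6) ≈ -1.2583e+5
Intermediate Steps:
D(P) = 4 + 6*P**(3/2) (D(P) = (6*sqrt(P))*P + 4 = 6*P**(3/2) + 4 = 4 + 6*P**(3/2))
(-39*35)*D(6) = (-39*35)*(4 + 6*6**(3/2)) = -1365*(4 + 6*(6*sqrt(6))) = -1365*(4 + 36*sqrt(6)) = -5460 - 49140*sqrt(6)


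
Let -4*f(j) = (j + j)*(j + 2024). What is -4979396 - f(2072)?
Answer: -735940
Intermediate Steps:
f(j) = -j*(2024 + j)/2 (f(j) = -(j + j)*(j + 2024)/4 = -2*j*(2024 + j)/4 = -j*(2024 + j)/2)
-4979396 - f(2072) = -4979396 - (-1)*2072*(2024 + 2072)/2 = -4979396 - (-1)*2072*4096/2 = -4979396 - 1*(-4243456) = -4979396 + 4243456 = -735940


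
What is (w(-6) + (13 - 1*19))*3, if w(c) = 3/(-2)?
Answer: -45/2 ≈ -22.500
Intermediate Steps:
w(c) = -3/2 (w(c) = 3*(-1/2) = -3/2)
(w(-6) + (13 - 1*19))*3 = (-3/2 + (13 - 1*19))*3 = (-3/2 + (13 - 19))*3 = (-3/2 - 6)*3 = -15/2*3 = -45/2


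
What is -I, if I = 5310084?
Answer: -5310084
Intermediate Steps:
-I = -1*5310084 = -5310084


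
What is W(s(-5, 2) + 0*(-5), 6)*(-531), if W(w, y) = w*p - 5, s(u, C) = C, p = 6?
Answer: -3717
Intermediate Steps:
W(w, y) = -5 + 6*w (W(w, y) = w*6 - 5 = 6*w - 5 = -5 + 6*w)
W(s(-5, 2) + 0*(-5), 6)*(-531) = (-5 + 6*(2 + 0*(-5)))*(-531) = (-5 + 6*(2 + 0))*(-531) = (-5 + 6*2)*(-531) = (-5 + 12)*(-531) = 7*(-531) = -3717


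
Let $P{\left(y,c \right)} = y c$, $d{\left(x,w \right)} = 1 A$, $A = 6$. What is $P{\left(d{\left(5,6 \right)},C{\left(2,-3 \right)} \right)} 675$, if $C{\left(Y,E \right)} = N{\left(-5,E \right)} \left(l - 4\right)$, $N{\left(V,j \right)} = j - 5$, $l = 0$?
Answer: $129600$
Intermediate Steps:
$N{\left(V,j \right)} = -5 + j$
$d{\left(x,w \right)} = 6$ ($d{\left(x,w \right)} = 1 \cdot 6 = 6$)
$C{\left(Y,E \right)} = 20 - 4 E$ ($C{\left(Y,E \right)} = \left(-5 + E\right) \left(0 - 4\right) = \left(-5 + E\right) \left(-4\right) = 20 - 4 E$)
$P{\left(y,c \right)} = c y$
$P{\left(d{\left(5,6 \right)},C{\left(2,-3 \right)} \right)} 675 = \left(20 - -12\right) 6 \cdot 675 = \left(20 + 12\right) 6 \cdot 675 = 32 \cdot 6 \cdot 675 = 192 \cdot 675 = 129600$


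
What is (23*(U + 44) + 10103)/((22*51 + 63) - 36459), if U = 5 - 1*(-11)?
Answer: -11483/35274 ≈ -0.32554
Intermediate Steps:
U = 16 (U = 5 + 11 = 16)
(23*(U + 44) + 10103)/((22*51 + 63) - 36459) = (23*(16 + 44) + 10103)/((22*51 + 63) - 36459) = (23*60 + 10103)/((1122 + 63) - 36459) = (1380 + 10103)/(1185 - 36459) = 11483/(-35274) = 11483*(-1/35274) = -11483/35274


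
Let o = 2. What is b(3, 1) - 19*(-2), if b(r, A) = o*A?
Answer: 40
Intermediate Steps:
b(r, A) = 2*A
b(3, 1) - 19*(-2) = 2*1 - 19*(-2) = 2 + 38 = 40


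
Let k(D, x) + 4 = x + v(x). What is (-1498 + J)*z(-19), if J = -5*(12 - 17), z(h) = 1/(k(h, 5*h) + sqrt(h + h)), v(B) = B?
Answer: 47627/6279 + 491*I*sqrt(38)/12558 ≈ 7.5851 + 0.24102*I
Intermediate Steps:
k(D, x) = -4 + 2*x (k(D, x) = -4 + (x + x) = -4 + 2*x)
z(h) = 1/(-4 + 10*h + sqrt(2)*sqrt(h)) (z(h) = 1/((-4 + 2*(5*h)) + sqrt(h + h)) = 1/((-4 + 10*h) + sqrt(2*h)) = 1/((-4 + 10*h) + sqrt(2)*sqrt(h)) = 1/(-4 + 10*h + sqrt(2)*sqrt(h)))
J = 25 (J = -5*(-5) = 25)
(-1498 + J)*z(-19) = (-1498 + 25)/(-4 + 10*(-19) + sqrt(2)*sqrt(-19)) = -1473/(-4 - 190 + sqrt(2)*(I*sqrt(19))) = -1473/(-4 - 190 + I*sqrt(38)) = -1473/(-194 + I*sqrt(38))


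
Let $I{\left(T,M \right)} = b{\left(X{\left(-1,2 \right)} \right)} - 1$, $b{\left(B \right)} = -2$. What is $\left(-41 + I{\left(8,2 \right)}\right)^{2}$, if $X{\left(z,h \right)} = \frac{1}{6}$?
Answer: $1936$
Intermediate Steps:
$X{\left(z,h \right)} = \frac{1}{6}$
$I{\left(T,M \right)} = -3$ ($I{\left(T,M \right)} = -2 - 1 = -3$)
$\left(-41 + I{\left(8,2 \right)}\right)^{2} = \left(-41 - 3\right)^{2} = \left(-44\right)^{2} = 1936$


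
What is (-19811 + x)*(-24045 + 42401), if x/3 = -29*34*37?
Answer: -2372641492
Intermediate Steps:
x = -109446 (x = 3*(-29*34*37) = 3*(-986*37) = 3*(-36482) = -109446)
(-19811 + x)*(-24045 + 42401) = (-19811 - 109446)*(-24045 + 42401) = -129257*18356 = -2372641492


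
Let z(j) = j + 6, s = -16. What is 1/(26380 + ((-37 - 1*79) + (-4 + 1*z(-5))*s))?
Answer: 1/26312 ≈ 3.8005e-5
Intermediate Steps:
z(j) = 6 + j
1/(26380 + ((-37 - 1*79) + (-4 + 1*z(-5))*s)) = 1/(26380 + ((-37 - 1*79) + (-4 + 1*(6 - 5))*(-16))) = 1/(26380 + ((-37 - 79) + (-4 + 1*1)*(-16))) = 1/(26380 + (-116 + (-4 + 1)*(-16))) = 1/(26380 + (-116 - 3*(-16))) = 1/(26380 + (-116 + 48)) = 1/(26380 - 68) = 1/26312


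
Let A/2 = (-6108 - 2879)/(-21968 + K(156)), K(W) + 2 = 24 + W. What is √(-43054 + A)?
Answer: I*√5110456016985/10895 ≈ 207.49*I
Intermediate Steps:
K(W) = 22 + W (K(W) = -2 + (24 + W) = 22 + W)
A = 8987/10895 (A = 2*((-6108 - 2879)/(-21968 + (22 + 156))) = 2*(-8987/(-21968 + 178)) = 2*(-8987/(-21790)) = 2*(-8987*(-1/21790)) = 2*(8987/21790) = 8987/10895 ≈ 0.82487)
√(-43054 + A) = √(-43054 + 8987/10895) = √(-469064343/10895) = I*√5110456016985/10895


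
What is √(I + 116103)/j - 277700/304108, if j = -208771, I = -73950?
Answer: -69425/76027 - √42153/208771 ≈ -0.91415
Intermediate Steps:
√(I + 116103)/j - 277700/304108 = √(-73950 + 116103)/(-208771) - 277700/304108 = √42153*(-1/208771) - 277700*1/304108 = -√42153/208771 - 69425/76027 = -69425/76027 - √42153/208771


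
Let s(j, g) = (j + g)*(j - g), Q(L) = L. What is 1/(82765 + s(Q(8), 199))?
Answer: 1/43228 ≈ 2.3133e-5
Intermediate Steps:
s(j, g) = (g + j)*(j - g)
1/(82765 + s(Q(8), 199)) = 1/(82765 + (8² - 1*199²)) = 1/(82765 + (64 - 1*39601)) = 1/(82765 + (64 - 39601)) = 1/(82765 - 39537) = 1/43228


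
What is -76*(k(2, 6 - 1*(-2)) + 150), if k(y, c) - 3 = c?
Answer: -12236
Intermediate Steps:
k(y, c) = 3 + c
-76*(k(2, 6 - 1*(-2)) + 150) = -76*((3 + (6 - 1*(-2))) + 150) = -76*((3 + (6 + 2)) + 150) = -76*((3 + 8) + 150) = -76*(11 + 150) = -76*161 = -12236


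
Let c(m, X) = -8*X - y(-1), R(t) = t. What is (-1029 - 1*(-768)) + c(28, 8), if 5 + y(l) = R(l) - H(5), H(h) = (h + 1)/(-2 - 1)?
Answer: -321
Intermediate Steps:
H(h) = -⅓ - h/3 (H(h) = (1 + h)/(-3) = (1 + h)*(-⅓) = -⅓ - h/3)
y(l) = -3 + l (y(l) = -5 + (l - (-⅓ - ⅓*5)) = -5 + (l - (-⅓ - 5/3)) = -5 + (l - 1*(-2)) = -5 + (l + 2) = -5 + (2 + l) = -3 + l)
c(m, X) = 4 - 8*X (c(m, X) = -8*X - (-3 - 1) = -8*X - 1*(-4) = -8*X + 4 = 4 - 8*X)
(-1029 - 1*(-768)) + c(28, 8) = (-1029 - 1*(-768)) + (4 - 8*8) = (-1029 + 768) + (4 - 64) = -261 - 60 = -321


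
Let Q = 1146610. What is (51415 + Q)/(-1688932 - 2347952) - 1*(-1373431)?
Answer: 5544380430979/4036884 ≈ 1.3734e+6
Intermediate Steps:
(51415 + Q)/(-1688932 - 2347952) - 1*(-1373431) = (51415 + 1146610)/(-1688932 - 2347952) - 1*(-1373431) = 1198025/(-4036884) + 1373431 = 1198025*(-1/4036884) + 1373431 = -1198025/4036884 + 1373431 = 5544380430979/4036884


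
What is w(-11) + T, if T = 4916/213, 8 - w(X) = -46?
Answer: 16418/213 ≈ 77.080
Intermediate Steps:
w(X) = 54 (w(X) = 8 - 1*(-46) = 8 + 46 = 54)
T = 4916/213 (T = 4916*(1/213) = 4916/213 ≈ 23.080)
w(-11) + T = 54 + 4916/213 = 16418/213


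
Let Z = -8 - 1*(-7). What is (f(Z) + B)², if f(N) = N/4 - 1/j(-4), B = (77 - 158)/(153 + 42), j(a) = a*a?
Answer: 573049/1081600 ≈ 0.52982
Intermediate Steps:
j(a) = a²
Z = -1 (Z = -8 + 7 = -1)
B = -27/65 (B = -81/195 = -81*1/195 = -27/65 ≈ -0.41538)
f(N) = -1/16 + N/4 (f(N) = N/4 - 1/((-4)²) = N*(¼) - 1/16 = N/4 - 1*1/16 = N/4 - 1/16 = -1/16 + N/4)
(f(Z) + B)² = ((-1/16 + (¼)*(-1)) - 27/65)² = ((-1/16 - ¼) - 27/65)² = (-5/16 - 27/65)² = (-757/1040)² = 573049/1081600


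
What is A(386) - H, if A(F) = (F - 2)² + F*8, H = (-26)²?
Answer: 149868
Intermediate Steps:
H = 676
A(F) = (-2 + F)² + 8*F
A(386) - H = ((-2 + 386)² + 8*386) - 1*676 = (384² + 3088) - 676 = (147456 + 3088) - 676 = 150544 - 676 = 149868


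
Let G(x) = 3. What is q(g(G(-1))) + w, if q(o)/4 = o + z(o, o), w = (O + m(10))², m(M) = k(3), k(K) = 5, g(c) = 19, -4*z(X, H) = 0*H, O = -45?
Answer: 1676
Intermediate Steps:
z(X, H) = 0 (z(X, H) = -0*H = -¼*0 = 0)
m(M) = 5
w = 1600 (w = (-45 + 5)² = (-40)² = 1600)
q(o) = 4*o (q(o) = 4*(o + 0) = 4*o)
q(g(G(-1))) + w = 4*19 + 1600 = 76 + 1600 = 1676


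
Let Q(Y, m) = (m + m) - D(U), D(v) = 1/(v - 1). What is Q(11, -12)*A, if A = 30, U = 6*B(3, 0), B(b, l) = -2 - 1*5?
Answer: -30930/43 ≈ -719.30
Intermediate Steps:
B(b, l) = -7 (B(b, l) = -2 - 5 = -7)
U = -42 (U = 6*(-7) = -42)
D(v) = 1/(-1 + v)
Q(Y, m) = 1/43 + 2*m (Q(Y, m) = (m + m) - 1/(-1 - 42) = 2*m - 1/(-43) = 2*m - 1*(-1/43) = 2*m + 1/43 = 1/43 + 2*m)
Q(11, -12)*A = (1/43 + 2*(-12))*30 = (1/43 - 24)*30 = -1031/43*30 = -30930/43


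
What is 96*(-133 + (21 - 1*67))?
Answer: -17184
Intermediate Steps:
96*(-133 + (21 - 1*67)) = 96*(-133 + (21 - 67)) = 96*(-133 - 46) = 96*(-179) = -17184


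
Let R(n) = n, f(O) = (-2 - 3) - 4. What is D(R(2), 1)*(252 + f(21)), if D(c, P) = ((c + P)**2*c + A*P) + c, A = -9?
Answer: 2673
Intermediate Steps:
f(O) = -9 (f(O) = -5 - 4 = -9)
D(c, P) = c - 9*P + c*(P + c)**2 (D(c, P) = ((c + P)**2*c - 9*P) + c = ((P + c)**2*c - 9*P) + c = (c*(P + c)**2 - 9*P) + c = (-9*P + c*(P + c)**2) + c = c - 9*P + c*(P + c)**2)
D(R(2), 1)*(252 + f(21)) = (2 - 9*1 + 2*(1 + 2)**2)*(252 - 9) = (2 - 9 + 2*3**2)*243 = (2 - 9 + 2*9)*243 = (2 - 9 + 18)*243 = 11*243 = 2673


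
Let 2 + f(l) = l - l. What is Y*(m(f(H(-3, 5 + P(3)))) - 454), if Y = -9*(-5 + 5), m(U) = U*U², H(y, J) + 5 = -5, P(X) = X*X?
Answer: 0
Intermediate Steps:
P(X) = X²
H(y, J) = -10 (H(y, J) = -5 - 5 = -10)
f(l) = -2 (f(l) = -2 + (l - l) = -2 + 0 = -2)
m(U) = U³
Y = 0 (Y = -9*0 = 0)
Y*(m(f(H(-3, 5 + P(3)))) - 454) = 0*((-2)³ - 454) = 0*(-8 - 454) = 0*(-462) = 0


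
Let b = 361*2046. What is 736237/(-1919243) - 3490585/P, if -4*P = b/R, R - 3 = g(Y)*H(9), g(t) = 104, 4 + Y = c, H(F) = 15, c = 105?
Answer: 367397894230767/12434775397 ≈ 29546.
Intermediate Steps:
b = 738606
Y = 101 (Y = -4 + 105 = 101)
R = 1563 (R = 3 + 104*15 = 3 + 1560 = 1563)
P = -123101/1042 (P = -369303/(2*1563) = -¼*246202/521 = -123101/1042 ≈ -118.14)
736237/(-1919243) - 3490585/P = 736237/(-1919243) - 3490585/(-123101/1042) = 736237*(-1/1919243) - 3490585*(-1042/123101) = -736237/1919243 + 191431030/6479 = 367397894230767/12434775397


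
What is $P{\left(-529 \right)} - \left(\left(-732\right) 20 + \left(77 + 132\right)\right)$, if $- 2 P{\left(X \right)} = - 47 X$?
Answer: $\frac{3999}{2} \approx 1999.5$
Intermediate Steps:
$P{\left(X \right)} = \frac{47 X}{2}$ ($P{\left(X \right)} = - \frac{\left(-47\right) X}{2} = \frac{47 X}{2}$)
$P{\left(-529 \right)} - \left(\left(-732\right) 20 + \left(77 + 132\right)\right) = \frac{47}{2} \left(-529\right) - \left(\left(-732\right) 20 + \left(77 + 132\right)\right) = - \frac{24863}{2} - \left(-14640 + 209\right) = - \frac{24863}{2} - -14431 = - \frac{24863}{2} + 14431 = \frac{3999}{2}$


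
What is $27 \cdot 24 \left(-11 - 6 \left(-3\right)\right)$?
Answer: $4536$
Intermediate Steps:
$27 \cdot 24 \left(-11 - 6 \left(-3\right)\right) = 648 \left(-11 - -18\right) = 648 \left(-11 + 18\right) = 648 \cdot 7 = 4536$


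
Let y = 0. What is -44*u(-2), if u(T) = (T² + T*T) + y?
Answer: -352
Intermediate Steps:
u(T) = 2*T² (u(T) = (T² + T*T) + 0 = (T² + T²) + 0 = 2*T² + 0 = 2*T²)
-44*u(-2) = -88*(-2)² = -88*4 = -44*8 = -352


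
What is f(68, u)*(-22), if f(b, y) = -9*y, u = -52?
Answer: -10296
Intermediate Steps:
f(68, u)*(-22) = -9*(-52)*(-22) = 468*(-22) = -10296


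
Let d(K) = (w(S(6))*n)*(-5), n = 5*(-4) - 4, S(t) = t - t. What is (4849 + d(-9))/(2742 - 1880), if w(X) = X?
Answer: 4849/862 ≈ 5.6253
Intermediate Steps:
S(t) = 0
n = -24 (n = -20 - 4 = -24)
d(K) = 0 (d(K) = (0*(-24))*(-5) = 0*(-5) = 0)
(4849 + d(-9))/(2742 - 1880) = (4849 + 0)/(2742 - 1880) = 4849/862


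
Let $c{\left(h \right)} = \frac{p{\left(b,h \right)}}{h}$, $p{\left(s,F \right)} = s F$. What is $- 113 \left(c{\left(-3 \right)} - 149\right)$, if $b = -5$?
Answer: $17402$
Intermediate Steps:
$p{\left(s,F \right)} = F s$
$c{\left(h \right)} = -5$ ($c{\left(h \right)} = \frac{h \left(-5\right)}{h} = \frac{\left(-5\right) h}{h} = -5$)
$- 113 \left(c{\left(-3 \right)} - 149\right) = - 113 \left(-5 - 149\right) = \left(-113\right) \left(-154\right) = 17402$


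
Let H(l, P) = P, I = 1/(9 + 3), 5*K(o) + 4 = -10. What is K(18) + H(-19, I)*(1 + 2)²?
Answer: -41/20 ≈ -2.0500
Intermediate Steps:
K(o) = -14/5 (K(o) = -⅘ + (⅕)*(-10) = -⅘ - 2 = -14/5)
I = 1/12 ≈ 0.083333
K(18) + H(-19, I)*(1 + 2)² = -14/5 + (1 + 2)²/12 = -14/5 + (1/12)*3² = -14/5 + (1/12)*9 = -14/5 + ¾ = -41/20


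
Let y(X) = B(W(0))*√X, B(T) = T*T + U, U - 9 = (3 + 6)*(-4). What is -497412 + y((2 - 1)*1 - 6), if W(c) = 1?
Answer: -497412 - 26*I*√5 ≈ -4.9741e+5 - 58.138*I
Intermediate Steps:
U = -27 (U = 9 + (3 + 6)*(-4) = 9 + 9*(-4) = 9 - 36 = -27)
B(T) = -27 + T² (B(T) = T*T - 27 = T² - 27 = -27 + T²)
y(X) = -26*√X (y(X) = (-27 + 1²)*√X = (-27 + 1)*√X = -26*√X)
-497412 + y((2 - 1)*1 - 6) = -497412 - 26*√((2 - 1)*1 - 6) = -497412 - 26*√(1*1 - 6) = -497412 - 26*√(1 - 6) = -497412 - 26*I*√5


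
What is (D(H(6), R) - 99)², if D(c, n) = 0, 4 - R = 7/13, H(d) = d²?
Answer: 9801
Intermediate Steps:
R = 45/13 (R = 4 - 7/13 = 45/13 ≈ 3.4615)
(D(H(6), R) - 99)² = (0 - 99)² = (-99)² = 9801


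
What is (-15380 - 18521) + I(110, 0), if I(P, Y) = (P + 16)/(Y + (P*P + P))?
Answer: -68988514/2035 ≈ -33901.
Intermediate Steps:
I(P, Y) = (16 + P)/(P + Y + P²) (I(P, Y) = (16 + P)/(Y + (P² + P)) = (16 + P)/(Y + (P + P²)) = (16 + P)/(P + Y + P²))
(-15380 - 18521) + I(110, 0) = (-15380 - 18521) + (16 + 110)/(110 + 0 + 110²) = -33901 + 126/(110 + 0 + 12100) = -33901 + 126/12210 = -33901 + (1/12210)*126 = -33901 + 21/2035 = -68988514/2035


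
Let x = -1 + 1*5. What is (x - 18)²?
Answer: 196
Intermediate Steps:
x = 4 (x = -1 + 5 = 4)
(x - 18)² = (4 - 18)² = (-14)² = 196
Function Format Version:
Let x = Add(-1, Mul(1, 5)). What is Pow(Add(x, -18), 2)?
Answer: 196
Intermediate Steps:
x = 4 (x = Add(-1, 5) = 4)
Pow(Add(x, -18), 2) = Pow(Add(4, -18), 2) = Pow(-14, 2) = 196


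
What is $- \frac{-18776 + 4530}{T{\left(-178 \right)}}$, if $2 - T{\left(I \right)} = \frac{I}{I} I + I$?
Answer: $\frac{7123}{179} \approx 39.793$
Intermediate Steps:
$T{\left(I \right)} = 2 - 2 I$ ($T{\left(I \right)} = 2 - \left(\frac{I}{I} I + I\right) = 2 - \left(1 I + I\right) = 2 - \left(I + I\right) = 2 - 2 I$)
$- \frac{-18776 + 4530}{T{\left(-178 \right)}} = - \frac{-18776 + 4530}{2 - -356} = - \frac{-14246}{2 + 356} = - \frac{-14246}{358} = \left(-1\right) \left(- \frac{7123}{179}\right) = \frac{7123}{179}$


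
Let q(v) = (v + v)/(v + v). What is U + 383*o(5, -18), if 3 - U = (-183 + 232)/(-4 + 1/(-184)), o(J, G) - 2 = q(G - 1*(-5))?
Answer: 858040/737 ≈ 1164.2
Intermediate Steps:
q(v) = 1 (q(v) = (2*v)/((2*v)) = (2*v)*(1/(2*v)) = 1)
o(J, G) = 3 (o(J, G) = 2 + 1 = 3)
U = 11227/737 (U = 3 - (-183 + 232)/(-4 + 1/(-184)) = 3 - 49/(-4 - 1/184) = 3 - 49/(-737/184) = 3 - 49*(-184)/737 = 3 - 1*(-9016/737) = 3 + 9016/737 = 11227/737 ≈ 15.233)
U + 383*o(5, -18) = 11227/737 + 383*3 = 11227/737 + 1149 = 858040/737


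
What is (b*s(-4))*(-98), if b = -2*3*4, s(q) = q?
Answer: -9408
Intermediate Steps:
b = -24 (b = -6*4 = -24)
(b*s(-4))*(-98) = -24*(-4)*(-98) = 96*(-98) = -9408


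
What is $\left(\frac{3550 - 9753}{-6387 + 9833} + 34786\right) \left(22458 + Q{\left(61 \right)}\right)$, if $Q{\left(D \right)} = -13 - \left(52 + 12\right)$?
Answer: $\frac{2682728846493}{3446} \approx 7.7851 \cdot 10^{8}$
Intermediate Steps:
$Q{\left(D \right)} = -77$ ($Q{\left(D \right)} = -13 - 64 = -77$)
$\left(\frac{3550 - 9753}{-6387 + 9833} + 34786\right) \left(22458 + Q{\left(61 \right)}\right) = \left(\frac{3550 - 9753}{-6387 + 9833} + 34786\right) \left(22458 - 77\right) = \left(- \frac{6203}{3446} + 34786\right) 22381 = \frac{119866353}{3446} \cdot 22381 = \frac{2682728846493}{3446}$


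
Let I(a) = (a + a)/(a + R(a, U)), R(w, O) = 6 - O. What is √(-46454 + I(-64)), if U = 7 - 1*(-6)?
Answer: I*√234165526/71 ≈ 215.53*I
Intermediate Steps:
U = 13 (U = 7 + 6 = 13)
I(a) = 2*a/(-7 + a) (I(a) = (a + a)/(a + (6 - 1*13)) = (2*a)/(a + (6 - 13)) = (2*a)/(a - 7) = (2*a)/(-7 + a) = 2*a/(-7 + a))
√(-46454 + I(-64)) = √(-46454 + 2*(-64)/(-7 - 64)) = √(-46454 + 2*(-64)/(-71)) = √(-46454 + 2*(-64)*(-1/71)) = √(-46454 + 128/71) = √(-3298106/71) = I*√234165526/71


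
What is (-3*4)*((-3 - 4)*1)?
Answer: 84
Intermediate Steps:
(-3*4)*((-3 - 4)*1) = -(-84) = -12*(-7) = 84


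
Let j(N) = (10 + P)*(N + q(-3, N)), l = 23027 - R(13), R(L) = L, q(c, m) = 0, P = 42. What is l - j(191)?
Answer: 13082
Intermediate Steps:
l = 23014 (l = 23027 - 1*13 = 23027 - 13 = 23014)
j(N) = 52*N (j(N) = (10 + 42)*(N + 0) = 52*N)
l - j(191) = 23014 - 52*191 = 23014 - 1*9932 = 23014 - 9932 = 13082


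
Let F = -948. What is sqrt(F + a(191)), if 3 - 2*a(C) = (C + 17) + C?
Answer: I*sqrt(1146) ≈ 33.853*I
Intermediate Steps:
a(C) = -7 - C (a(C) = 3/2 - ((C + 17) + C)/2 = 3/2 - ((17 + C) + C)/2 = 3/2 - (17 + 2*C)/2 = 3/2 + (-17/2 - C) = -7 - C)
sqrt(F + a(191)) = sqrt(-948 + (-7 - 1*191)) = sqrt(-948 + (-7 - 191)) = sqrt(-948 - 198) = sqrt(-1146) = I*sqrt(1146)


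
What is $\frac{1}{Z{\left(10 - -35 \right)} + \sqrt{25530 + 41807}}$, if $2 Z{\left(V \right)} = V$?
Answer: $- \frac{90}{267323} + \frac{68 \sqrt{233}}{267323} \approx 0.0035462$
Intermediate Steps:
$Z{\left(V \right)} = \frac{V}{2}$
$\frac{1}{Z{\left(10 - -35 \right)} + \sqrt{25530 + 41807}} = \frac{1}{\frac{10 - -35}{2} + \sqrt{25530 + 41807}} = \frac{1}{\frac{10 + 35}{2} + \sqrt{67337}} = \frac{1}{\frac{1}{2} \cdot 45 + 17 \sqrt{233}} = \frac{1}{\frac{45}{2} + 17 \sqrt{233}}$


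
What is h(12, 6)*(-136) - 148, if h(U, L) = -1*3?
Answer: 260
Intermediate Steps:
h(U, L) = -3
h(12, 6)*(-136) - 148 = -3*(-136) - 148 = 408 - 148 = 260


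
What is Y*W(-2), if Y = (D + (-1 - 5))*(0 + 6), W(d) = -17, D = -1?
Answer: 714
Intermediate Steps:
Y = -42 (Y = (-1 + (-1 - 5))*(0 + 6) = (-1 - 6)*6 = -7*6 = -42)
Y*W(-2) = -42*(-17) = 714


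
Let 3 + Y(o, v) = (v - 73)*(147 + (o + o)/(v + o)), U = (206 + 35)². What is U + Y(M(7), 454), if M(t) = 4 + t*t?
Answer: 19293827/169 ≈ 1.1416e+5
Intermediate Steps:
M(t) = 4 + t²
U = 58081 (U = 241² = 58081)
Y(o, v) = -3 + (-73 + v)*(147 + 2*o/(o + v)) (Y(o, v) = -3 + (v - 73)*(147 + (o + o)/(v + o)) = -3 + (-73 + v)*(147 + (2*o)/(o + v)) = -3 + (-73 + v)*(147 + 2*o/(o + v)))
U + Y(M(7), 454) = 58081 + (-10880*(4 + 7²) - 10734*454 + 147*454² + 149*(4 + 7²)*454)/((4 + 7²) + 454) = 58081 + (-10880*(4 + 49) - 4873236 + 147*206116 + 149*(4 + 49)*454)/((4 + 49) + 454) = 58081 + (-10880*53 - 4873236 + 30299052 + 149*53*454)/(53 + 454) = 58081 + (-576640 - 4873236 + 30299052 + 3585238)/507 = 58081 + (1/507)*28434414 = 58081 + 9478138/169 = 19293827/169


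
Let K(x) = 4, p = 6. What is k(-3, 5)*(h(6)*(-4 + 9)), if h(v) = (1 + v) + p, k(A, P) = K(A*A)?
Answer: 260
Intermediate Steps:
k(A, P) = 4
h(v) = 7 + v (h(v) = (1 + v) + 6 = 7 + v)
k(-3, 5)*(h(6)*(-4 + 9)) = 4*((7 + 6)*(-4 + 9)) = 4*(13*5) = 4*65 = 260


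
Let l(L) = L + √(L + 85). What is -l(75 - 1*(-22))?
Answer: -97 - √182 ≈ -110.49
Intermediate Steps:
l(L) = L + √(85 + L)
-l(75 - 1*(-22)) = -((75 - 1*(-22)) + √(85 + (75 - 1*(-22)))) = -((75 + 22) + √(85 + (75 + 22))) = -(97 + √(85 + 97)) = -(97 + √182) = -97 - √182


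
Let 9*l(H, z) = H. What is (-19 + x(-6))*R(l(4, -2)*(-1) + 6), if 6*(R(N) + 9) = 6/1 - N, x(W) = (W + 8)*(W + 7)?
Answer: 4097/27 ≈ 151.74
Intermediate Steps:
l(H, z) = H/9
x(W) = (7 + W)*(8 + W) (x(W) = (8 + W)*(7 + W) = (7 + W)*(8 + W))
R(N) = -8 - N/6 (R(N) = -9 + (6/1 - N)/6 = -9 + (6*1 - N)/6 = -9 + (6 - N)/6 = -9 + (1 - N/6) = -8 - N/6)
(-19 + x(-6))*R(l(4, -2)*(-1) + 6) = (-19 + (56 + (-6)² + 15*(-6)))*(-8 - (((⅑)*4)*(-1) + 6)/6) = (-19 + (56 + 36 - 90))*(-8 - ((4/9)*(-1) + 6)/6) = (-19 + 2)*(-8 - (-4/9 + 6)/6) = -17*(-8 - ⅙*50/9) = -17*(-8 - 25/27) = -17*(-241/27) = 4097/27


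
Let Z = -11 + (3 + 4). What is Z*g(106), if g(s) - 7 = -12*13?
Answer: 596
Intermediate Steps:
Z = -4 (Z = -11 + 7 = -4)
g(s) = -149 (g(s) = 7 - 12*13 = 7 - 156 = -149)
Z*g(106) = -4*(-149) = 596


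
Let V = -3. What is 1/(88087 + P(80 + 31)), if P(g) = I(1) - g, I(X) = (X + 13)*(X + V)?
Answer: 1/87948 ≈ 1.1370e-5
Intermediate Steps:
I(X) = (-3 + X)*(13 + X) (I(X) = (X + 13)*(X - 3) = (13 + X)*(-3 + X) = (-3 + X)*(13 + X))
P(g) = -28 - g (P(g) = (-39 + 1² + 10*1) - g = (-39 + 1 + 10) - g = -28 - g)
1/(88087 + P(80 + 31)) = 1/(88087 + (-28 - (80 + 31))) = 1/(88087 + (-28 - 1*111)) = 1/(88087 + (-28 - 111)) = 1/(88087 - 139) = 1/87948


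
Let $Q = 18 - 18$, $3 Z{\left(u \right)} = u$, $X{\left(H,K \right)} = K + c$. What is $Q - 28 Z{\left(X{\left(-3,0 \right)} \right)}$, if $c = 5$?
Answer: $- \frac{140}{3} \approx -46.667$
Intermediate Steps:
$X{\left(H,K \right)} = 5 + K$ ($X{\left(H,K \right)} = K + 5 = 5 + K$)
$Z{\left(u \right)} = \frac{u}{3}$
$Q = 0$
$Q - 28 Z{\left(X{\left(-3,0 \right)} \right)} = 0 - 28 \frac{5 + 0}{3} = 0 - 28 \cdot \frac{1}{3} \cdot 5 = 0 - \frac{140}{3} = - \frac{140}{3}$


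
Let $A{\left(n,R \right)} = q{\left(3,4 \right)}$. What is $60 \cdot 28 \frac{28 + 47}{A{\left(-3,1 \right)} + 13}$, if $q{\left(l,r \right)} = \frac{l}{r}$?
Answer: $\frac{100800}{11} \approx 9163.6$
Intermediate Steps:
$A{\left(n,R \right)} = \frac{3}{4}$
$60 \cdot 28 \frac{28 + 47}{A{\left(-3,1 \right)} + 13} = 60 \cdot 28 \frac{28 + 47}{\frac{3}{4} + 13} = 1680 \frac{75}{\frac{55}{4}} = 1680 \cdot 75 \cdot \frac{4}{55} = 1680 \cdot \frac{60}{11} = \frac{100800}{11}$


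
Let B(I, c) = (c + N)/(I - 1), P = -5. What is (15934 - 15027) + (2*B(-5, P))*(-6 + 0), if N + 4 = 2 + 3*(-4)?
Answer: 869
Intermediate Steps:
N = -14 (N = -4 + (2 + 3*(-4)) = -4 + (2 - 12) = -4 - 10 = -14)
B(I, c) = (-14 + c)/(-1 + I) (B(I, c) = (c - 14)/(I - 1) = (-14 + c)/(-1 + I))
(15934 - 15027) + (2*B(-5, P))*(-6 + 0) = (15934 - 15027) + (2*((-14 - 5)/(-1 - 5)))*(-6 + 0) = 907 + (2*(-19/(-6)))*(-6) = 907 + (2*(-⅙*(-19)))*(-6) = 907 + (2*(19/6))*(-6) = 907 + (19/3)*(-6) = 907 - 38 = 869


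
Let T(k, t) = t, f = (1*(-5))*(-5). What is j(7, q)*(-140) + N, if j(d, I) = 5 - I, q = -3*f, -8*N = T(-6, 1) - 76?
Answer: -89525/8 ≈ -11191.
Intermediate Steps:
f = 25 (f = -5*(-5) = 25)
N = 75/8 (N = -(1 - 76)/8 = -1/8*(-75) = 75/8 ≈ 9.3750)
q = -75 (q = -3*25 = -75)
j(7, q)*(-140) + N = (5 - 1*(-75))*(-140) + 75/8 = (5 + 75)*(-140) + 75/8 = 80*(-140) + 75/8 = -11200 + 75/8 = -89525/8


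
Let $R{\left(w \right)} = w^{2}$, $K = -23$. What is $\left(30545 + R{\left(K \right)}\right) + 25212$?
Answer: $56286$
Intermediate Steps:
$\left(30545 + R{\left(K \right)}\right) + 25212 = \left(30545 + \left(-23\right)^{2}\right) + 25212 = \left(30545 + 529\right) + 25212 = 31074 + 25212 = 56286$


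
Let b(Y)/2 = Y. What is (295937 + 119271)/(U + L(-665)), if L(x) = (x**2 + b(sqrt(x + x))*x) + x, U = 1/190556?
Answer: 6657339318141536344928/7165288562477257616321 + 20052226861633783040*I*sqrt(1330)/7165288562477257616321 ≈ 0.92911 + 0.10206*I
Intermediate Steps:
b(Y) = 2*Y
U = 1/190556 ≈ 5.2478e-6
L(x) = x + x**2 + 2*sqrt(2)*x**(3/2) (L(x) = (x**2 + (2*sqrt(x + x))*x) + x = (x**2 + (2*sqrt(2*x))*x) + x = (x**2 + (2*(sqrt(2)*sqrt(x)))*x) + x = (x**2 + (2*sqrt(2)*sqrt(x))*x) + x = (x**2 + 2*sqrt(2)*x**(3/2)) + x = x + x**2 + 2*sqrt(2)*x**(3/2))
(295937 + 119271)/(U + L(-665)) = (295937 + 119271)/(1/190556 - 665*(1 - 665 + 2*sqrt(2)*sqrt(-665))) = 415208/(1/190556 - 665*(1 - 665 + 2*sqrt(2)*(I*sqrt(665)))) = 415208/(1/190556 - 665*(1 - 665 + 2*I*sqrt(1330))) = 415208/(1/190556 - 665*(-664 + 2*I*sqrt(1330))) = 415208/(1/190556 + (441560 - 1330*I*sqrt(1330))) = 415208/(84141907361/190556 - 1330*I*sqrt(1330))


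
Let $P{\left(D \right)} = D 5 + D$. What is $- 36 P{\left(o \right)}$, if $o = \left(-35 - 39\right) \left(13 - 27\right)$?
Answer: $-223776$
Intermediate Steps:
$o = 1036$ ($o = \left(-74\right) \left(-14\right) = 1036$)
$P{\left(D \right)} = 6 D$ ($P{\left(D \right)} = 5 D + D = 6 D$)
$- 36 P{\left(o \right)} = - 36 \cdot 6 \cdot 1036 = \left(-36\right) 6216 = -223776$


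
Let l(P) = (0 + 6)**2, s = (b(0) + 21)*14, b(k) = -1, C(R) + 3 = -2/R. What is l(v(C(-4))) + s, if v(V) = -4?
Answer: 316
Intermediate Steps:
C(R) = -3 - 2/R
s = 280 (s = (-1 + 21)*14 = 20*14 = 280)
l(P) = 36 (l(P) = 6**2 = 36)
l(v(C(-4))) + s = 36 + 280 = 316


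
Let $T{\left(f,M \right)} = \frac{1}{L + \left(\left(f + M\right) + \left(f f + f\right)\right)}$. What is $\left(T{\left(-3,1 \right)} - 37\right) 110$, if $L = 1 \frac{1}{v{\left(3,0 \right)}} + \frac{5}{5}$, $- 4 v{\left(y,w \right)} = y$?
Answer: $-4040$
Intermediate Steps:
$v{\left(y,w \right)} = - \frac{y}{4}$
$L = - \frac{1}{3}$ ($L = 1 \frac{1}{\left(- \frac{1}{4}\right) 3} + \frac{5}{5} = 1 \frac{1}{- \frac{3}{4}} + 5 \cdot \frac{1}{5} = 1 \left(- \frac{4}{3}\right) + 1 = - \frac{4}{3} + 1 = - \frac{1}{3} \approx -0.33333$)
$T{\left(f,M \right)} = \frac{1}{- \frac{1}{3} + M + f^{2} + 2 f}$ ($T{\left(f,M \right)} = \frac{1}{- \frac{1}{3} + \left(\left(f + M\right) + \left(f f + f\right)\right)} = \frac{1}{- \frac{1}{3} + \left(\left(M + f\right) + \left(f^{2} + f\right)\right)} = \frac{1}{- \frac{1}{3} + \left(\left(M + f\right) + \left(f + f^{2}\right)\right)} = \frac{1}{- \frac{1}{3} + \left(M + f^{2} + 2 f\right)} = \frac{1}{- \frac{1}{3} + M + f^{2} + 2 f}$)
$\left(T{\left(-3,1 \right)} - 37\right) 110 = \left(\frac{3}{-1 + 3 \cdot 1 + 3 \left(-3\right)^{2} + 6 \left(-3\right)} - 37\right) 110 = \left(\frac{3}{-1 + 3 + 3 \cdot 9 - 18} - 37\right) 110 = \left(\frac{3}{-1 + 3 + 27 - 18} - 37\right) 110 = \left(\frac{3}{11} - 37\right) 110 = \left(- \frac{404}{11}\right) 110 = -4040$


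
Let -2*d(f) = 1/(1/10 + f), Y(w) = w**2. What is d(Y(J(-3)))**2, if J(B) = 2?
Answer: 25/1681 ≈ 0.014872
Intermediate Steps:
d(f) = -1/(2*(1/10 + f))
d(Y(J(-3)))**2 = (-5/(1 + 10*2**2))**2 = (-5/(1 + 10*4))**2 = (-5/(1 + 40))**2 = (-5/41)**2 = 25/1681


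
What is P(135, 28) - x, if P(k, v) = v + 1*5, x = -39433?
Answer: 39466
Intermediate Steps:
P(k, v) = 5 + v (P(k, v) = v + 5 = 5 + v)
P(135, 28) - x = (5 + 28) - 1*(-39433) = 33 + 39433 = 39466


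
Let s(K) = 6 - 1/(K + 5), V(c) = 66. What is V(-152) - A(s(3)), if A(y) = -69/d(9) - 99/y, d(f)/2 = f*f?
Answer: 211357/2538 ≈ 83.277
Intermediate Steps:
d(f) = 2*f**2 (d(f) = 2*(f*f) = 2*f**2)
s(K) = 6 - 1/(5 + K)
A(y) = -23/54 - 99/y (A(y) = -69/(2*9**2) - 99/y = -69/(2*81) - 99/y = -69/162 - 99/y = -69*1/162 - 99/y = -23/54 - 99/y)
V(-152) - A(s(3)) = 66 - (-23/54 - 99*(5 + 3)/(29 + 6*3)) = 66 - (-23/54 - 99*8/(29 + 18)) = 66 - (-23/54 - 99/((1/8)*47)) = 66 - (-23/54 - 99/47/8) = 66 - (-23/54 - 99*8/47) = 66 - (-23/54 - 792/47) = 66 - 1*(-43849/2538) = 66 + 43849/2538 = 211357/2538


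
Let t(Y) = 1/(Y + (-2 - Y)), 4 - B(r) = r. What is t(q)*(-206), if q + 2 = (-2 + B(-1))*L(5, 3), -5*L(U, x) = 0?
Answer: 103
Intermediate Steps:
L(U, x) = 0 (L(U, x) = -⅕*0 = 0)
B(r) = 4 - r
q = -2 (q = -2 + (-2 + (4 - 1*(-1)))*0 = -2 + (-2 + (4 + 1))*0 = -2 + (-2 + 5)*0 = -2 + 3*0 = -2 + 0 = -2)
t(Y) = -½ (t(Y) = 1/(-2) = -½)
t(q)*(-206) = -½*(-206) = 103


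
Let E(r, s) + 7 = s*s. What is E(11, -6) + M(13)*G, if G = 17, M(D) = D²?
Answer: 2902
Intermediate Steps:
E(r, s) = -7 + s² (E(r, s) = -7 + s*s = -7 + s²)
E(11, -6) + M(13)*G = (-7 + (-6)²) + 13²*17 = (-7 + 36) + 169*17 = 29 + 2873 = 2902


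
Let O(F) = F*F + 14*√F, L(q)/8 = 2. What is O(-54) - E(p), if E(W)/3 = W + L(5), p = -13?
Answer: 2907 + 42*I*√6 ≈ 2907.0 + 102.88*I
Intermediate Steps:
L(q) = 16 (L(q) = 8*2 = 16)
O(F) = F² + 14*√F
E(W) = 48 + 3*W (E(W) = 3*(W + 16) = 3*(16 + W) = 48 + 3*W)
O(-54) - E(p) = ((-54)² + 14*√(-54)) - (48 + 3*(-13)) = (2916 + 14*(3*I*√6)) - (48 - 39) = (2916 + 42*I*√6) - 1*9 = (2916 + 42*I*√6) - 9 = 2907 + 42*I*√6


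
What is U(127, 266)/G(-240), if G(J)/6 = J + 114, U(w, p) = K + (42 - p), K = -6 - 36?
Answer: 19/54 ≈ 0.35185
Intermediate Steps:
K = -42
U(w, p) = -p (U(w, p) = -42 + (42 - p) = -p)
G(J) = 684 + 6*J (G(J) = 6*(J + 114) = 6*(114 + J) = 684 + 6*J)
U(127, 266)/G(-240) = (-1*266)/(684 + 6*(-240)) = -266/(684 - 1440) = -266/(-756) = -266*(-1/756) = 19/54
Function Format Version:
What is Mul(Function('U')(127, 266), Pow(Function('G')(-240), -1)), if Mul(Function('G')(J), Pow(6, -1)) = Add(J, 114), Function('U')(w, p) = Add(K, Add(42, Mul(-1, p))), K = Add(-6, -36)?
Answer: Rational(19, 54) ≈ 0.35185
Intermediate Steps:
K = -42
Function('U')(w, p) = Mul(-1, p) (Function('U')(w, p) = Add(-42, Add(42, Mul(-1, p))) = Mul(-1, p))
Function('G')(J) = Add(684, Mul(6, J)) (Function('G')(J) = Mul(6, Add(J, 114)) = Mul(6, Add(114, J)) = Add(684, Mul(6, J)))
Mul(Function('U')(127, 266), Pow(Function('G')(-240), -1)) = Mul(Mul(-1, 266), Pow(Add(684, Mul(6, -240)), -1)) = Mul(-266, Pow(Add(684, -1440), -1)) = Mul(-266, Pow(-756, -1)) = Mul(-266, Rational(-1, 756)) = Rational(19, 54)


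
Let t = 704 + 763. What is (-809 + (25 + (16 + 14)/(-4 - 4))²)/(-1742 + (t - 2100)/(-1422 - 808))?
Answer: 910955/4438888 ≈ 0.20522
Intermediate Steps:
t = 1467
(-809 + (25 + (16 + 14)/(-4 - 4))²)/(-1742 + (t - 2100)/(-1422 - 808)) = (-809 + (25 + (16 + 14)/(-4 - 4))²)/(-1742 + (1467 - 2100)/(-1422 - 808)) = (-809 + (25 + 30/(-8))²)/(-1742 - 633/(-2230)) = (-809 + (25 + 30*(-⅛))²)/(-1742 - 633*(-1/2230)) = (-809 + (25 - 15/4)²)/(-1742 + 633/2230) = (-809 + (85/4)²)/(-3884027/2230) = (-809 + 7225/16)*(-2230/3884027) = -5719/16*(-2230/3884027) = 910955/4438888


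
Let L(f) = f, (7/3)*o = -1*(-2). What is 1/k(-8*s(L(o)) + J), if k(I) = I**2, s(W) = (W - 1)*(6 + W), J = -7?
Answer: 2401/1681 ≈ 1.4283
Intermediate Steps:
o = 6/7 (o = 3*(-1*(-2))/7 = (3/7)*2 = 6/7 ≈ 0.85714)
s(W) = (-1 + W)*(6 + W)
1/k(-8*s(L(o)) + J) = 1/((-8*(-6 + (6/7)**2 + 5*(6/7)) - 7)**2) = 1/((-8*(-6 + 36/49 + 30/7) - 7)**2) = 1/((-8*(-48/49) - 7)**2) = 1/((384/49 - 7)**2) = 1/((41/49)**2) = 1/(1681/2401) = 2401/1681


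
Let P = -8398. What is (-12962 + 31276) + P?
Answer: 9916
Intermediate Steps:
(-12962 + 31276) + P = (-12962 + 31276) - 8398 = 18314 - 8398 = 9916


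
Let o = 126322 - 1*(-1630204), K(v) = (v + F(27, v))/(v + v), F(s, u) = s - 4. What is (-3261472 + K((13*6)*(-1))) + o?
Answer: -234771521/156 ≈ -1.5049e+6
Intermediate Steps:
F(s, u) = -4 + s
K(v) = (23 + v)/(2*v) (K(v) = (v + (-4 + 27))/(v + v) = (v + 23)/((2*v)) = (23 + v)*(1/(2*v)) = (23 + v)/(2*v))
o = 1756526 (o = 126322 + 1630204 = 1756526)
(-3261472 + K((13*6)*(-1))) + o = (-3261472 + (23 + (13*6)*(-1))/(2*(((13*6)*(-1))))) + 1756526 = (-3261472 + (23 + 78*(-1))/(2*((78*(-1))))) + 1756526 = (-3261472 + (½)*(23 - 78)/(-78)) + 1756526 = (-3261472 + (½)*(-1/78)*(-55)) + 1756526 = (-3261472 + 55/156) + 1756526 = -508789577/156 + 1756526 = -234771521/156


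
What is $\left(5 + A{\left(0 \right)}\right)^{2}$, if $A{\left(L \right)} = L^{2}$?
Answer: $25$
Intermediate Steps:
$\left(5 + A{\left(0 \right)}\right)^{2} = \left(5 + 0^{2}\right)^{2} = \left(5 + 0\right)^{2} = 5^{2} = 25$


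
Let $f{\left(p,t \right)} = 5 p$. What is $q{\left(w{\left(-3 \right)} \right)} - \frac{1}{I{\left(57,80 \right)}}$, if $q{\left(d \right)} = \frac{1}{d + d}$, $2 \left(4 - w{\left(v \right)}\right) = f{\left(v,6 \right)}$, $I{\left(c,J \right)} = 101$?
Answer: $\frac{78}{2323} \approx 0.033577$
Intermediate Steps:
$w{\left(v \right)} = 4 - \frac{5 v}{2}$
$q{\left(d \right)} = \frac{1}{2 d}$
$q{\left(w{\left(-3 \right)} \right)} - \frac{1}{I{\left(57,80 \right)}} = \frac{1}{2 \left(4 - - \frac{15}{2}\right)} - \frac{1}{101} = \frac{1}{2 \left(4 + \frac{15}{2}\right)} - \frac{1}{101} = \frac{1}{2 \cdot \frac{23}{2}} - \frac{1}{101} = \frac{1}{2} \cdot \frac{2}{23} - \frac{1}{101} = \frac{1}{23} - \frac{1}{101} = \frac{78}{2323}$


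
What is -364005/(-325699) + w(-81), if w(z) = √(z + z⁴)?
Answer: 364005/325699 + 36*√33215 ≈ 6562.1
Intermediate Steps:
-364005/(-325699) + w(-81) = -364005/(-325699) + √(-81 + (-81)⁴) = -364005*(-1/325699) + √(-81 + 43046721) = 364005/325699 + √43046640 = 364005/325699 + 36*√33215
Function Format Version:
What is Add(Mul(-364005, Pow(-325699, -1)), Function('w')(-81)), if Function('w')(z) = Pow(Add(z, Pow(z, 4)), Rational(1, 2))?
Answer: Add(Rational(364005, 325699), Mul(36, Pow(33215, Rational(1, 2)))) ≈ 6562.1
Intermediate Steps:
Add(Mul(-364005, Pow(-325699, -1)), Function('w')(-81)) = Add(Mul(-364005, Pow(-325699, -1)), Pow(Add(-81, Pow(-81, 4)), Rational(1, 2))) = Add(Mul(-364005, Rational(-1, 325699)), Pow(Add(-81, 43046721), Rational(1, 2))) = Add(Rational(364005, 325699), Pow(43046640, Rational(1, 2))) = Add(Rational(364005, 325699), Mul(36, Pow(33215, Rational(1, 2))))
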